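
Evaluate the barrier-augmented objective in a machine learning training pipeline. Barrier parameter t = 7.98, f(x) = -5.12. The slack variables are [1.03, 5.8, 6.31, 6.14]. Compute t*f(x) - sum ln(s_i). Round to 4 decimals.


Step 1: Compute log-barrier.
ln values: [0.0296, 1.7579, 1.8421, 1.8148]
phi = -(0.0296 + 1.7579 + 1.8421 + 1.8148) = -5.4444
Step 2: Compute augmented objective.
t*f(x) = 7.98*-5.12 = -40.8576
Total = -40.8576 - 5.4444 = -46.302


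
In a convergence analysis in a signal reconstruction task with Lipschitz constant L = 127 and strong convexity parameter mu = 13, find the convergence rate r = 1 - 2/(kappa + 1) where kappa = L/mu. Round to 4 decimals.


Step 1: Compute the condition number.
kappa = L/mu = 127/13 = 9.7692
Step 2: Compute the convergence rate.
r = 1 - 2/(kappa + 1) = 1 - 2*mu/(L + mu) = (L - mu)/(L + mu) = 114/140 = 0.8143


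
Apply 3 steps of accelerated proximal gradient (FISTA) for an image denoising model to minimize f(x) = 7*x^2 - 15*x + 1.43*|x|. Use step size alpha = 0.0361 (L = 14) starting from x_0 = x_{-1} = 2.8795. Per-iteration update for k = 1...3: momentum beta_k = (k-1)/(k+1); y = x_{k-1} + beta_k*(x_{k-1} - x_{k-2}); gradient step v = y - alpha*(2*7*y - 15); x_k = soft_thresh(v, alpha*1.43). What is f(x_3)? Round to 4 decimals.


FISTA on f(x) = 7*x^2 - 15*x + 1.43*|x|
L = 14, alpha = 0.0361
Iteration 1: beta = 0.0, y = 2.8795 + 0.0*(2.8795 - 2.8795) = 2.8795
  grad(y) = 25.313, v = y - alpha*grad = 1.9657
  prox(v) = soft_thresh(1.9657, 0.0516) = 1.9141
Iteration 2: beta = 0.3333, y = 1.9141 + 0.3333*(1.9141 - 2.8795) = 1.5923
  grad(y) = 7.2918, v = y - alpha*grad = 1.329
  prox(v) = soft_thresh(1.329, 0.0516) = 1.2774
Iteration 3: beta = 0.5, y = 1.2774 + 0.5*(1.2774 - 1.9141) = 0.9591
  grad(y) = -1.5729, v = y - alpha*grad = 1.0159
  prox(v) = soft_thresh(1.0159, 0.0516) = 0.9642
f(x_3) = 7*0.9642^2 - 15*0.9642 + 1.43*|0.9642| = -6.5764


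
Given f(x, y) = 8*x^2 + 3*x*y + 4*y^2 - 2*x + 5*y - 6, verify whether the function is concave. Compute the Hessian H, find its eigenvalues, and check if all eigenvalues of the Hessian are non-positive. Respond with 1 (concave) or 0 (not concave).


The Hessian of f(x,y) = 8*x^2 + 3*x*y + 4*y^2 - 2*x + 5*y - 6 is:
H = [[16, 3], [3, 8]]
Trace = 16 + 8 = 24
Determinant = 16*8 - (3)^2 = 119
Discriminant = (24)^2 - 4*119 = 100.0
Eigenvalues: lambda_1 = 7.0, lambda_2 = 17.0
The function is not concave.

0


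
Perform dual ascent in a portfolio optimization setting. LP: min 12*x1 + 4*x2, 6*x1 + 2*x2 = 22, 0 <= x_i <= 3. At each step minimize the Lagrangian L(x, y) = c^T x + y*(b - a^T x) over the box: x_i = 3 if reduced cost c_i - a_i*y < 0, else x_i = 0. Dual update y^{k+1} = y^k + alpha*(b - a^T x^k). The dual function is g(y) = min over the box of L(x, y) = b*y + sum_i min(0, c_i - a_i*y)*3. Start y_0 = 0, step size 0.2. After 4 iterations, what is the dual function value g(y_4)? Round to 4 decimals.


Dual ascent for LP: min 12*x1 + 4*x2, 6*x1 + 2*x2 = 22, 0 <= x_i <= 3
Step 1: y^k = 0.0, reduced costs: (12.0, 4.0)
  x^k = (0.0, 0.0), subgradient = b - a^T x = 22.0
  y^{k+1} = 0.0 + 0.2*22.0 = 4.4
Step 2: y^k = 4.4, reduced costs: (-14.4, -4.8)
  x^k = (3.0, 3.0), subgradient = b - a^T x = -2.0
  y^{k+1} = 4.4 + 0.2*-2.0 = 4.0
Step 3: y^k = 4.0, reduced costs: (-12.0, -4.0)
  x^k = (3.0, 3.0), subgradient = b - a^T x = -2.0
  y^{k+1} = 4.0 + 0.2*-2.0 = 3.6
Step 4: y^k = 3.6, reduced costs: (-9.6, -3.2)
  x^k = (3.0, 3.0), subgradient = b - a^T x = -2.0
  y^{k+1} = 3.6 + 0.2*-2.0 = 3.2
Dual objective at y_4 = 3.2: reduced costs (-7.2, -2.4), box minimizer x = (3.0, 3.0)
g(y_4) = b*y + (c1 - a1*y)*x1 + (c2 - a2*y)*x2 = 22*3.2 + (-7.2)*3.0 + (-2.4)*3.0 = 70.4 - 21.6 - 7.2 = 41.6


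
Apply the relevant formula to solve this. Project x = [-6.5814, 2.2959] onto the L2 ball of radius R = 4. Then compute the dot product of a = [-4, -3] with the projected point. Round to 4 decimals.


Step 1: Compute ||x|| (intermediates to 6 decimals).
||x|| = sqrt((-6.5814)^2 + 2.2959^2) = 6.970365
Step 2: Project.
Since ||x|| > R, scale = R/||x|| = 4/6.970365 = 0.573858, proj(x) = scale * x
proj(x) = [-3.776789, 1.317521]
Step 3: Dot product.
a^T * proj(x) = -4*(-3.776789) - 3*1.317521 = 11.1546


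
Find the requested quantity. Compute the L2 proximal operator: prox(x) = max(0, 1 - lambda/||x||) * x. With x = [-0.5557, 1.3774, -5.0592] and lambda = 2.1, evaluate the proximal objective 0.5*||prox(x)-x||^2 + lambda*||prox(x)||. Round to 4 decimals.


Step 1: Compute ||x||.
||x|| = 5.2727
Step 2: Compute scaling factor.
scale = max(0, 1 - 2.1/5.2727) = 0.6017
Step 3: prox(x) = [-0.3344, 0.8288, -3.0442]
||prox(x)|| = 3.1727
Step 4: Proximal objective.
0.5*||prox-x||^2 = 2.205
lambda*||prox|| = 6.6627
Total = 8.8677


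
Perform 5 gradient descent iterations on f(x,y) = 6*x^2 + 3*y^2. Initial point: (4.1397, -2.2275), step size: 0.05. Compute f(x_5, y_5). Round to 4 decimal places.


Gradient descent on f(x,y) = 6*x^2 + 3*y^2.
Starting point: (4.1397, -2.2275), alpha = 0.05
Step 1: grad_x = 2*6*4.1397 = 49.6764, grad_y = 2*3*-2.2275 = -13.365
  x_1 = 4.1397 - 0.05*49.6764 = 1.6559
  y_1 = -2.2275 - 0.05*-13.365 = -1.5593
Step 2: grad_x = 2*6*1.6559 = 19.8706, grad_y = 2*3*-1.5593 = -9.3555
  x_2 = 1.6559 - 0.05*19.8706 = 0.6624
  y_2 = -1.5593 - 0.05*-9.3555 = -1.0915
Step 3: grad_x = 2*6*0.6624 = 7.9482, grad_y = 2*3*-1.0915 = -6.5489
  x_3 = 0.6624 - 0.05*7.9482 = 0.2649
  y_3 = -1.0915 - 0.05*-6.5489 = -0.764
Step 4: grad_x = 2*6*0.2649 = 3.1793, grad_y = 2*3*-0.764 = -4.5842
  x_4 = 0.2649 - 0.05*3.1793 = 0.106
  y_4 = -0.764 - 0.05*-4.5842 = -0.5348
Step 5: grad_x = 2*6*0.106 = 1.2717, grad_y = 2*3*-0.5348 = -3.2089
  x_5 = 0.106 - 0.05*1.2717 = 0.0424
  y_5 = -0.5348 - 0.05*-3.2089 = -0.3744
f(0.0424, -0.3744) = 6*0.0424^2 + 3*(-0.3744)^2 = 0.4313


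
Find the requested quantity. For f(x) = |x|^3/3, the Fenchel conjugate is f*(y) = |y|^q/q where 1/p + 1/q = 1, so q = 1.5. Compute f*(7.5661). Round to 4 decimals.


The conjugate exponent q satisfies 1/p + 1/q = 1.
p = 3, so q = 3/(3 - 1) = 1.5
|y|^q = 7.5661^1.5 = 20.8117
f*(7.5661) = 20.8117 / 1.5 = 13.8745


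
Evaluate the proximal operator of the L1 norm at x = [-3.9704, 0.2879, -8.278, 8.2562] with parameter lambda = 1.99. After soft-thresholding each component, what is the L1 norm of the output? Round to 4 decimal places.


Soft-thresholding with lambda = 1.99:
prox(-3.9704) = sign(-3.9704)*max(|-3.9704| - 1.99, 0) = -1.9804
prox(0.2879) = sign(0.2879)*max(|0.2879| - 1.99, 0) = 0.0
prox(-8.278) = sign(-8.278)*max(|-8.278| - 1.99, 0) = -6.288
prox(8.2562) = sign(8.2562)*max(|8.2562| - 1.99, 0) = 6.2662
prox(x) = [-1.9804, 0.0, -6.288, 6.2662]
||prox(x)||_1 = 1.9804 + 0.0 + 6.288 + 6.2662 = 14.5346


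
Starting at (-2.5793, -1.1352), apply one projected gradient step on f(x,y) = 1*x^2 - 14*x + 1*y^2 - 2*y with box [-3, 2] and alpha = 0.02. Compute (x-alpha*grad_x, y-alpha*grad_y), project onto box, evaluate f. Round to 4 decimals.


Step 1: Compute gradient at (-2.5793, -1.1352).
grad_x = 2*1*-2.5793 - 14 = -19.1586
grad_y = 2*1*-1.1352 - 2 = -4.2704
Step 2: Gradient step.
x_raw = -2.5793 - 0.02*-19.1586 = -2.1961
y_raw = -1.1352 - 0.02*-4.2704 = -1.0498
Step 3: Project onto [-3, 2].
x_proj = clip(-2.1961) = -2.1961
y_proj = clip(-1.0498) = -1.0498
Step 4: Evaluate f.
f(-2.1961, -1.0498) = 38.7704


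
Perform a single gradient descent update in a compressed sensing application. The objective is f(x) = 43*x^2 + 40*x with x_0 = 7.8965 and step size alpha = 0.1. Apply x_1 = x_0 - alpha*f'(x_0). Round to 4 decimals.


We compute the gradient at x_0 and apply the update.
f'(x) = 86*x + 40
f'(7.8965) = 86*7.8965 + 40 = 719.099
x_1 = 7.8965 - 0.1*719.099 = -64.0134


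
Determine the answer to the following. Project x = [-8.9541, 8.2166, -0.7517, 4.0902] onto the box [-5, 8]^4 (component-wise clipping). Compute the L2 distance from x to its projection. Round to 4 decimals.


Project each component onto [-5, 8].
clip(-8.9541) = -5.0, clip(8.2166) = 8.0, clip(-0.7517) = -0.7517, clip(4.0902) = 4.0902
Projection = [-5.0, 8.0, -0.7517, 4.0902]
Squared diffs: [15.6349, 0.0469, 0.0, 0.0]
Distance = sqrt(15.6818) = 3.96


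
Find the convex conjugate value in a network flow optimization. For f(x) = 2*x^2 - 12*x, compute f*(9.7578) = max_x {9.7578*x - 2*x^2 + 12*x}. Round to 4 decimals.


f*(y) = sup_x {y*x - a*x^2 - b*x} = sup_x {(y-b)*x - a*x^2}
FOC: (y - b) - 2a*x = 0 => x* = (y - b)/(2a)
x* = (9.7578 + 12)/(2*2) = 5.4395
f*(9.7578) = (y-b)^2/(4a) = (9.7578 + 12)^2/(4*2)
= 473.4019/8 = 59.1752


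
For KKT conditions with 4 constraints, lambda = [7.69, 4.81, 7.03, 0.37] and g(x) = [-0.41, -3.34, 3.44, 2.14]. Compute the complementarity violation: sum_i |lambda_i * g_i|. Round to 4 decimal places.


KKT complementary slackness check:
lambda_1 * g_1 = 7.69 * -0.41 = -3.1529
lambda_2 * g_2 = 4.81 * -3.34 = -16.0654
lambda_3 * g_3 = 7.03 * 3.44 = 24.1832
lambda_4 * g_4 = 0.37 * 2.14 = 0.7918
Total violation = 3.1529 + 16.0654 + 24.1832 + 0.7918 = 44.1933


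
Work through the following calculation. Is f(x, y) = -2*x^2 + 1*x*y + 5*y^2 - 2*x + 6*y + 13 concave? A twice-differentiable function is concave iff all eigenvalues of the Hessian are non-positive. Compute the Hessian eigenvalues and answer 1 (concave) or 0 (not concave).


The Hessian of f(x,y) = -2*x^2 + 1*x*y + 5*y^2 - 2*x + 6*y + 13 is:
H = [[-4, 1], [1, 10]]
Trace = -4 + 10 = 6
Determinant = -4*10 - (1)^2 = -41
Discriminant = (6)^2 - 4*-41 = 200.0
Eigenvalues: lambda_1 = -4.0711, lambda_2 = 10.0711
The function is not concave.

0


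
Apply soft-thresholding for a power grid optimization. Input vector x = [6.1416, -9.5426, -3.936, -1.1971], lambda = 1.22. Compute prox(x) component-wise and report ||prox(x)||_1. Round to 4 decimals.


Soft-thresholding with lambda = 1.22:
prox(6.1416) = sign(6.1416)*max(|6.1416| - 1.22, 0) = 4.9216
prox(-9.5426) = sign(-9.5426)*max(|-9.5426| - 1.22, 0) = -8.3226
prox(-3.936) = sign(-3.936)*max(|-3.936| - 1.22, 0) = -2.716
prox(-1.1971) = sign(-1.1971)*max(|-1.1971| - 1.22, 0) = 0.0
prox(x) = [4.9216, -8.3226, -2.716, 0.0]
||prox(x)||_1 = 4.9216 + 8.3226 + 2.716 + 0.0 = 15.9602


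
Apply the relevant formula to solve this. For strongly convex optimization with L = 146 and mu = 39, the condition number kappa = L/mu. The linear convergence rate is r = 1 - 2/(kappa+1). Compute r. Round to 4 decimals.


Step 1: Compute the condition number.
kappa = L/mu = 146/39 = 3.7436
Step 2: Compute the convergence rate.
r = 1 - 2/(kappa + 1) = 1 - 2*mu/(L + mu) = (L - mu)/(L + mu) = 107/185 = 0.5784


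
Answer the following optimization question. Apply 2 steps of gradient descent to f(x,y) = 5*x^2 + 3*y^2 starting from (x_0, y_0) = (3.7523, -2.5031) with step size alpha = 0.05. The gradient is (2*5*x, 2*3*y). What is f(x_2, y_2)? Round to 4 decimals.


Gradient descent on f(x,y) = 5*x^2 + 3*y^2.
Starting point: (3.7523, -2.5031), alpha = 0.05
Step 1: grad_x = 2*5*3.7523 = 37.523, grad_y = 2*3*-2.5031 = -15.0186
  x_1 = 3.7523 - 0.05*37.523 = 1.8762
  y_1 = -2.5031 - 0.05*-15.0186 = -1.7522
Step 2: grad_x = 2*5*1.8762 = 18.7615, grad_y = 2*3*-1.7522 = -10.513
  x_2 = 1.8762 - 0.05*18.7615 = 0.9381
  y_2 = -1.7522 - 0.05*-10.513 = -1.2265
f(0.9381, -1.2265) = 5*0.9381^2 + 3*(-1.2265)^2 = 8.913


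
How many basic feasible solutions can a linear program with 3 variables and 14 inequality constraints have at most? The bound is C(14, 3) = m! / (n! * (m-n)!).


Each vertex corresponds to some choice of n active constraints out of m, so the number of vertices is at most C(m, n) = m! / (n!(m-n)!).
m = 14, n = 3
Numerator: 14 * 13 * 12
Denominator: 3! = 6
C(14, 3) = 364


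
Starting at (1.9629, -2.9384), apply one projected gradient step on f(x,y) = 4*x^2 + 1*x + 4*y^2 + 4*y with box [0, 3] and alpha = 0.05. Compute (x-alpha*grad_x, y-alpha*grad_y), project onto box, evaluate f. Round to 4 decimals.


Step 1: Compute gradient at (1.9629, -2.9384).
grad_x = 2*4*1.9629 + 1 = 16.7032
grad_y = 2*4*-2.9384 + 4 = -19.5072
Step 2: Gradient step.
x_raw = 1.9629 - 0.05*16.7032 = 1.1277
y_raw = -2.9384 - 0.05*-19.5072 = -1.963
Step 3: Project onto [0, 3].
x_proj = clip(1.1277) = 1.1277
y_proj = clip(-1.963) = 0.0
Step 4: Evaluate f.
f(1.1277, 0.0) = 6.2149


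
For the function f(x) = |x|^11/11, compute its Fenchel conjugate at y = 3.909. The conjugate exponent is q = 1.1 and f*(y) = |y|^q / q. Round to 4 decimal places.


The conjugate exponent q satisfies 1/p + 1/q = 1.
p = 11, so q = 11/(11 - 1) = 1.1
|y|^q = 3.909^1.1 = 4.4799
f*(3.909) = 4.4799 / 1.1 = 4.0727


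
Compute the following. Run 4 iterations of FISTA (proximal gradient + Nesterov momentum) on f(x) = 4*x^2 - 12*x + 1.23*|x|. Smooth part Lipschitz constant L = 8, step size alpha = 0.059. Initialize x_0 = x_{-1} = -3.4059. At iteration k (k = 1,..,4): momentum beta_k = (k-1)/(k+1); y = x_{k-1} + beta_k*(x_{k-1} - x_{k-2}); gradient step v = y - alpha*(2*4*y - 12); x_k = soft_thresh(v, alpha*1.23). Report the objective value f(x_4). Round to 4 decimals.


FISTA on f(x) = 4*x^2 - 12*x + 1.23*|x|
L = 8, alpha = 0.059
Iteration 1: beta = 0.0, y = -3.4059 + 0.0*(-3.4059 + 3.4059) = -3.4059
  grad(y) = -39.2472, v = y - alpha*grad = -1.0903
  prox(v) = soft_thresh(-1.0903, 0.0726) = -1.0177
Iteration 2: beta = 0.3333, y = -1.0177 + 0.3333*(-1.0177 + 3.4059) = -0.2217
  grad(y) = -13.7735, v = y - alpha*grad = 0.5909
  prox(v) = soft_thresh(0.5909, 0.0726) = 0.5184
Iteration 3: beta = 0.5, y = 0.5184 + 0.5*(0.5184 + 1.0177) = 1.2864
  grad(y) = -1.7085, v = y - alpha*grad = 1.3872
  prox(v) = soft_thresh(1.3872, 0.0726) = 1.3147
Iteration 4: beta = 0.6, y = 1.3147 + 0.6*(1.3147 - 0.5184) = 1.7924
  grad(y) = 2.3396, v = y - alpha*grad = 1.6544
  prox(v) = soft_thresh(1.6544, 0.0726) = 1.5818
f(x_4) = 4*1.5818^2 - 12*1.5818 + 1.23*|1.5818| = -7.0275


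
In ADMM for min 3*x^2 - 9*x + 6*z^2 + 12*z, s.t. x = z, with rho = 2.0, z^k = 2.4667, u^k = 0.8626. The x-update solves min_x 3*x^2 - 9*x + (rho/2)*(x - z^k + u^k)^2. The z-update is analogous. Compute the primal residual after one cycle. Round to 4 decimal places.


ADMM iteration with rho = 2.0, z^k = 2.4667, u^k = 0.8626
Step 1: x-update.
Minimize 3*x^2 - 9*x + (2.0/2)*(x - 2.4667 + 0.8626)^2
FOC: (2*3 + 2.0)*x = 9 + 2.0*(2.4667 - 0.8626)
x^{k+1} = 1.526
Step 2: z-update.
Minimize 6*z^2 + 12*z + (2.0/2)*(1.526 - z + 0.8626)^2
FOC: (2*6 + 2.0)*z = -12 + 2.0*(1.526 + 0.8626)
z^{k+1} = -0.5159
Step 3: u-update.
u^{k+1} = 0.8626 + 1.526 + 0.5159 = 2.9045
Step 4: Primal residual = |1.526 + 0.5159| = 2.0419


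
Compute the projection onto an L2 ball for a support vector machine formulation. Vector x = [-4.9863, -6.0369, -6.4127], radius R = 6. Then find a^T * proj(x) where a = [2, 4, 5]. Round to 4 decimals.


Step 1: Compute ||x|| (intermediates to 6 decimals).
||x|| = sqrt((-4.9863)^2 + (-6.0369)^2 + (-6.4127)^2) = 10.120774
Step 2: Project.
Since ||x|| > R, scale = R/||x|| = 6/10.120774 = 0.59284, proj(x) = scale * x
proj(x) = [-2.956078, -3.578916, -3.801705]
Step 3: Dot product.
a^T * proj(x) = 2*(-2.956078) + 4*(-3.578916) + 5*(-3.801705) = -39.2363


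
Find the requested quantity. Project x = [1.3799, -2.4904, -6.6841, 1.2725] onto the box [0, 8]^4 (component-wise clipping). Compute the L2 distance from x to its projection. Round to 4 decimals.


Project each component onto [0, 8].
clip(1.3799) = 1.3799, clip(-2.4904) = 0.0, clip(-6.6841) = 0.0, clip(1.2725) = 1.2725
Projection = [1.3799, 0.0, 0.0, 1.2725]
Squared diffs: [0.0, 6.2021, 44.6772, 0.0]
Distance = sqrt(50.8793) = 7.133


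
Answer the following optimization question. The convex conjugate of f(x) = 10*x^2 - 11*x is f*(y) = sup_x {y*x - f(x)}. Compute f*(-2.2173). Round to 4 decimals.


f*(y) = sup_x {y*x - a*x^2 - b*x} = sup_x {(y-b)*x - a*x^2}
FOC: (y - b) - 2a*x = 0 => x* = (y - b)/(2a)
x* = (-2.2173 + 11)/(2*10) = 0.4391
f*(-2.2173) = (y-b)^2/(4a) = (-2.2173 + 11)^2/(4*10)
= 77.1358/40 = 1.9284


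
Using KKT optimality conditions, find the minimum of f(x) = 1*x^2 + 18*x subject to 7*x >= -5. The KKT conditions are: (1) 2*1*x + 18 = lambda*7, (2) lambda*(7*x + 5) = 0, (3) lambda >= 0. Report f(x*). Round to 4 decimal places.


Step 1: Try lambda = 0 (constraint inactive).
x_unc = -18/(2*1) = -9.0
Check: 7*-9.0 = -63.0 < -5 -- violated!
Step 2: Constraint must be active: 7*x = -5
x* = -5/7 = -0.7143 (rounded; the exact value -5/7 is used below)
lambda = (2*1*(-5/7) + 18)/7 = 2.3673
Step 3: Compute optimal value.
f(x*) = 1*(-5/7)^2 + 18*(-5/7) = -12.3469


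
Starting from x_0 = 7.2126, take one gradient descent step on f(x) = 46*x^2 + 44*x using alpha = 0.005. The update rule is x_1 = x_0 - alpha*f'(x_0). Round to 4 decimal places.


We compute the gradient at x_0 and apply the update.
f'(x) = 92*x + 44
f'(7.2126) = 92*7.2126 + 44 = 707.5592
x_1 = 7.2126 - 0.005*707.5592 = 3.6748


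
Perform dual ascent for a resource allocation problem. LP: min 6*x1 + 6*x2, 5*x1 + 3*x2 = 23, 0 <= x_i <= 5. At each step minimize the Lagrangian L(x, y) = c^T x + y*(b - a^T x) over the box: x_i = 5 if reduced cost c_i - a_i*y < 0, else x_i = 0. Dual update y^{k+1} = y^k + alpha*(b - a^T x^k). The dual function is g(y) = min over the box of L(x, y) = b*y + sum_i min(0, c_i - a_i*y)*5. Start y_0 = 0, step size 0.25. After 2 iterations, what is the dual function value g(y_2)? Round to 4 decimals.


Dual ascent for LP: min 6*x1 + 6*x2, 5*x1 + 3*x2 = 23, 0 <= x_i <= 5
Step 1: y^k = 0.0, reduced costs: (6.0, 6.0)
  x^k = (0.0, 0.0), subgradient = b - a^T x = 23.0
  y^{k+1} = 0.0 + 0.25*23.0 = 5.75
Step 2: y^k = 5.75, reduced costs: (-22.75, -11.25)
  x^k = (5.0, 5.0), subgradient = b - a^T x = -17.0
  y^{k+1} = 5.75 + 0.25*-17.0 = 1.5
Dual objective at y_2 = 1.5: reduced costs (-1.5, 1.5), box minimizer x = (5.0, 0.0)
g(y_2) = b*y + (c1 - a1*y)*x1 + (c2 - a2*y)*x2 = 23*1.5 + (-1.5)*5.0 + 1.5*0.0 = 34.5 - 7.5 + 0.0 = 27.0


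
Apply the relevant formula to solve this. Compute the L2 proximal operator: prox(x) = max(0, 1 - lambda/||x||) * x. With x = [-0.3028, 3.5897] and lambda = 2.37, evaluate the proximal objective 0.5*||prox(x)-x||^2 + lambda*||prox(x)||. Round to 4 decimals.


Step 1: Compute ||x||.
||x|| = 3.6024
Step 2: Compute scaling factor.
scale = max(0, 1 - 2.37/3.6024) = 0.3421
Step 3: prox(x) = [-0.1036, 1.2281]
||prox(x)|| = 1.2324
Step 4: Proximal objective.
0.5*||prox-x||^2 = 2.8085
lambda*||prox|| = 2.9208
Total = 5.7294


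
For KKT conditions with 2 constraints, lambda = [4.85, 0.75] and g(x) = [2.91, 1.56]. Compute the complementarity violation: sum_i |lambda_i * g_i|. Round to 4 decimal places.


KKT complementary slackness check:
lambda_1 * g_1 = 4.85 * 2.91 = 14.1135
lambda_2 * g_2 = 0.75 * 1.56 = 1.17
Total violation = 14.1135 + 1.17 = 15.2835


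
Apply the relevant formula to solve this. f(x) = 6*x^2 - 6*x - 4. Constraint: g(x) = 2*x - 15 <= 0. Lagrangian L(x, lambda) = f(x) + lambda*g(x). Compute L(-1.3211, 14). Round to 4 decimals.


Step 1: Evaluate f(x).
f(-1.3211) = 6*(-1.3211)^2 - 6*(-1.3211) - 4 = 14.3984
Step 2: Evaluate g(x).
g(-1.3211) = 2*-1.3211 - 15 = -17.6422
Step 3: Compute Lagrangian.
L = 14.3984 + 14*-17.6422 = -232.5924


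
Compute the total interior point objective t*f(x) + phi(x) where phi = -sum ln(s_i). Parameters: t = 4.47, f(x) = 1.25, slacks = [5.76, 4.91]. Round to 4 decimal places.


Step 1: Compute log-barrier.
ln values: [1.7509, 1.5913]
phi = -(1.7509 + 1.5913) = -3.3422
Step 2: Compute augmented objective.
t*f(x) = 4.47*1.25 = 5.5875
Total = 5.5875 - 3.3422 = 2.2453


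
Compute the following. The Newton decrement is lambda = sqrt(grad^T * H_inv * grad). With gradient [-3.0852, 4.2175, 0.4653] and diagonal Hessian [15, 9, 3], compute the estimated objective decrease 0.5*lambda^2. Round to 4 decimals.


Step 1: H is diagonal, so H^(-1) * g = [-0.2057, 0.4686, 0.1551].
Step 2: g^T H^(-1) g = sum_i g_i^2 / H_ii
  = (-3.0852)^2/15 + (4.2175)^2/9 + (0.4653)^2/3
  = 0.6346 + 1.9764 + 0.0722 = 2.6831
Step 3: Objective decrease = 0.5 * g^T H^(-1) g = 1.3415


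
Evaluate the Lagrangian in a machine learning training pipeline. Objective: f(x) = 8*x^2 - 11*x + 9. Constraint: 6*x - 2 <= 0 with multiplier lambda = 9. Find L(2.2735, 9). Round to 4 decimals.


Step 1: Evaluate f(x).
f(2.2735) = 8*2.2735^2 - 11*2.2735 + 9 = 25.3419
Step 2: Evaluate g(x).
g(2.2735) = 6*2.2735 - 2 = 11.641
Step 3: Compute Lagrangian.
L = 25.3419 + 9*11.641 = 130.1109


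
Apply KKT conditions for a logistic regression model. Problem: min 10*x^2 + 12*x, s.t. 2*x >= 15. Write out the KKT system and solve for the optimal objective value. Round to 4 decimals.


Step 1: Try lambda = 0 (constraint inactive).
x_unc = -12/(2*10) = -0.6
Check: 2*-0.6 = -1.2 < 15 -- violated!
Step 2: Constraint must be active: 2*x = 15
x* = 15/2 = 7.5
lambda = (2*10*7.5 + 12)/2 = 81.0
Step 3: Compute optimal value.
f(x*) = 10*7.5^2 + 12*7.5 = 652.5


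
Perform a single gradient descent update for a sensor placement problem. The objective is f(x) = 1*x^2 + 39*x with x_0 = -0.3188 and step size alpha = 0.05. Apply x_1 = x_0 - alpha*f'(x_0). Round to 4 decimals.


We compute the gradient at x_0 and apply the update.
f'(x) = 2*x + 39
f'(-0.3188) = 2*-0.3188 + 39 = 38.3624
x_1 = -0.3188 - 0.05*38.3624 = -2.2369


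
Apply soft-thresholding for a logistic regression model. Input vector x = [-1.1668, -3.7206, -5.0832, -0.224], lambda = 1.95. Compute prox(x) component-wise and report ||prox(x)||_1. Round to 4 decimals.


Soft-thresholding with lambda = 1.95:
prox(-1.1668) = sign(-1.1668)*max(|-1.1668| - 1.95, 0) = 0.0
prox(-3.7206) = sign(-3.7206)*max(|-3.7206| - 1.95, 0) = -1.7706
prox(-5.0832) = sign(-5.0832)*max(|-5.0832| - 1.95, 0) = -3.1332
prox(-0.224) = sign(-0.224)*max(|-0.224| - 1.95, 0) = 0.0
prox(x) = [0.0, -1.7706, -3.1332, 0.0]
||prox(x)||_1 = 0.0 + 1.7706 + 3.1332 + 0.0 = 4.9038


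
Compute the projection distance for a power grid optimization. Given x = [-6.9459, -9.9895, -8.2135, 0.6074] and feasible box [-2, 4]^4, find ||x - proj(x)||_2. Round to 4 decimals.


Project each component onto [-2, 4].
clip(-6.9459) = -2.0, clip(-9.9895) = -2.0, clip(-8.2135) = -2.0, clip(0.6074) = 0.6074
Projection = [-2.0, -2.0, -2.0, 0.6074]
Squared diffs: [24.4619, 63.8321, 38.6076, 0.0]
Distance = sqrt(126.9016) = 11.2651


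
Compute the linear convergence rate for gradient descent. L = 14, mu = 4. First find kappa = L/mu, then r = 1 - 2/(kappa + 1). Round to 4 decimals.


Step 1: Compute the condition number.
kappa = L/mu = 14/4 = 3.5
Step 2: Compute the convergence rate.
r = 1 - 2/(kappa + 1) = 1 - 2*mu/(L + mu) = (L - mu)/(L + mu) = 10/18 = 0.5556


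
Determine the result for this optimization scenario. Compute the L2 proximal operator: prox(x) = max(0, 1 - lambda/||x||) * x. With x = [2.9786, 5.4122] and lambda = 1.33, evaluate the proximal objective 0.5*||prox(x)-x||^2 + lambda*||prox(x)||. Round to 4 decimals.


Step 1: Compute ||x||.
||x|| = 6.1777
Step 2: Compute scaling factor.
scale = max(0, 1 - 1.33/6.1777) = 0.7847
Step 3: prox(x) = [2.3373, 4.247]
||prox(x)|| = 4.8477
Step 4: Proximal objective.
0.5*||prox-x||^2 = 0.8845
lambda*||prox|| = 6.4474
Total = 7.3319


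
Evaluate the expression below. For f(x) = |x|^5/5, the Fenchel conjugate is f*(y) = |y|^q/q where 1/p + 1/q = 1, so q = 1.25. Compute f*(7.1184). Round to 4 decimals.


The conjugate exponent q satisfies 1/p + 1/q = 1.
p = 5, so q = 5/(5 - 1) = 1.25
|y|^q = 7.1184^1.25 = 11.6273
f*(7.1184) = 11.6273 / 1.25 = 9.3018


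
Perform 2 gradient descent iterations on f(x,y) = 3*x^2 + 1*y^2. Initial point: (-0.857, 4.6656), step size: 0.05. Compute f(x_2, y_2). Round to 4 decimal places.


Gradient descent on f(x,y) = 3*x^2 + 1*y^2.
Starting point: (-0.857, 4.6656), alpha = 0.05
Step 1: grad_x = 2*3*-0.857 = -5.142, grad_y = 2*1*4.6656 = 9.3312
  x_1 = -0.857 - 0.05*-5.142 = -0.5999
  y_1 = 4.6656 - 0.05*9.3312 = 4.199
Step 2: grad_x = 2*3*-0.5999 = -3.5994, grad_y = 2*1*4.199 = 8.3981
  x_2 = -0.5999 - 0.05*-3.5994 = -0.4199
  y_2 = 4.199 - 0.05*8.3981 = 3.7791
f(-0.4199, 3.7791) = 3*(-0.4199)^2 + 1*3.7791^2 = 14.8109


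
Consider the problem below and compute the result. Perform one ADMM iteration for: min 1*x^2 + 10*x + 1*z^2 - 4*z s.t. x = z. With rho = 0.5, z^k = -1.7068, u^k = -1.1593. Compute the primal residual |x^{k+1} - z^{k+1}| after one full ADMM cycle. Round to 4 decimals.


ADMM iteration with rho = 0.5, z^k = -1.7068, u^k = -1.1593
Step 1: x-update.
Minimize 1*x^2 + 10*x + (0.5/2)*(x + 1.7068 - 1.1593)^2
FOC: (2*1 + 0.5)*x = -10 + 0.5*(-1.7068 + 1.1593)
x^{k+1} = -4.1095
Step 2: z-update.
Minimize 1*z^2 - 4*z + (0.5/2)*(-4.1095 - z - 1.1593)^2
FOC: (2*1 + 0.5)*z = 4 + 0.5*(-4.1095 - 1.1593)
z^{k+1} = 0.5462
Step 3: u-update.
u^{k+1} = -1.1593 - 4.1095 - 0.5462 = -5.815
Step 4: Primal residual = |-4.1095 - 0.5462| = 4.6557


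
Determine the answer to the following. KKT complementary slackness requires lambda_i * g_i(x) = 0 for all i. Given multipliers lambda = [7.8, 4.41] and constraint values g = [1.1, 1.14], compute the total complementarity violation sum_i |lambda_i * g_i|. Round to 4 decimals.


KKT complementary slackness check:
lambda_1 * g_1 = 7.8 * 1.1 = 8.58
lambda_2 * g_2 = 4.41 * 1.14 = 5.0274
Total violation = 8.58 + 5.0274 = 13.6074


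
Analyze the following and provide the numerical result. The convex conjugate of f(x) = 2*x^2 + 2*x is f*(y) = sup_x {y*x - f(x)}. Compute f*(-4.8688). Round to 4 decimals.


f*(y) = sup_x {y*x - a*x^2 - b*x} = sup_x {(y-b)*x - a*x^2}
FOC: (y - b) - 2a*x = 0 => x* = (y - b)/(2a)
x* = (-4.8688 - 2)/(2*2) = -1.7172
f*(-4.8688) = (y-b)^2/(4a) = (-4.8688 - 2)^2/(4*2)
= 47.1804/8 = 5.8976


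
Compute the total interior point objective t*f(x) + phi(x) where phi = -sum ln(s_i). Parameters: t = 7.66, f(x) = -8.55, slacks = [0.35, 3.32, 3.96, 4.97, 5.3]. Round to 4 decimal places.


Step 1: Compute log-barrier.
ln values: [-1.0498, 1.2, 1.3762, 1.6034, 1.6677]
phi = -(-1.0498 + 1.2 + 1.3762 + 1.6034 + 1.6677) = -4.7975
Step 2: Compute augmented objective.
t*f(x) = 7.66*-8.55 = -65.493
Total = -65.493 - 4.7975 = -70.2905


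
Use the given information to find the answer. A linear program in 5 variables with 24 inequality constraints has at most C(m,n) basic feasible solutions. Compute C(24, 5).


Each vertex corresponds to some choice of n active constraints out of m, so the number of vertices is at most C(m, n) = m! / (n!(m-n)!).
m = 24, n = 5
Numerator: 24 * 23 * 22 * 21 * 20
Denominator: 5! = 120
C(24, 5) = 42504


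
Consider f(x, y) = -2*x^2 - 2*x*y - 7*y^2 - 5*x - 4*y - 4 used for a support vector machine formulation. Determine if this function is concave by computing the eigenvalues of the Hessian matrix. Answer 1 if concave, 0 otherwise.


The Hessian of f(x,y) = -2*x^2 - 2*x*y - 7*y^2 - 5*x - 4*y - 4 is:
H = [[-4, -2], [-2, -14]]
Trace = -4 - 14 = -18
Determinant = -4*-14 - (-2)^2 = 52
Discriminant = (-18)^2 - 4*52 = 116.0
Eigenvalues: lambda_1 = -14.3852, lambda_2 = -3.6148
The function is concave.

1


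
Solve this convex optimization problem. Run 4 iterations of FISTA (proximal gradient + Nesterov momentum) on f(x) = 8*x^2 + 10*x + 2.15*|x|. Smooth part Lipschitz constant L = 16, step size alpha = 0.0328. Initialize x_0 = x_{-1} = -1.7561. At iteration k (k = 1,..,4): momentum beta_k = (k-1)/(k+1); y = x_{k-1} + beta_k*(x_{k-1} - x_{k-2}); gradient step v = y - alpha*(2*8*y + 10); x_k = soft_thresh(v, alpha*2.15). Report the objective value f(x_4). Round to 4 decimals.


FISTA on f(x) = 8*x^2 + 10*x + 2.15*|x|
L = 16, alpha = 0.0328
Iteration 1: beta = 0.0, y = -1.7561 + 0.0*(-1.7561 + 1.7561) = -1.7561
  grad(y) = -18.0976, v = y - alpha*grad = -1.1625
  prox(v) = soft_thresh(-1.1625, 0.0705) = -1.092
Iteration 2: beta = 0.3333, y = -1.092 + 0.3333*(-1.092 + 1.7561) = -0.8706
  grad(y) = -3.9297, v = y - alpha*grad = -0.7417
  prox(v) = soft_thresh(-0.7417, 0.0705) = -0.6712
Iteration 3: beta = 0.5, y = -0.6712 + 0.5*(-0.6712 + 1.092) = -0.4608
  grad(y) = 2.6272, v = y - alpha*grad = -0.547
  prox(v) = soft_thresh(-0.547, 0.0705) = -0.4765
Iteration 4: beta = 0.6, y = -0.4765 + 0.6*(-0.4765 + 0.6712) = -0.3596
  grad(y) = 4.2463, v = y - alpha*grad = -0.4989
  prox(v) = soft_thresh(-0.4989, 0.0705) = -0.4284
f(x_4) = 8*(-0.4284)^2 + 10*(-0.4284) + 2.15*|-0.4284| = -1.8947


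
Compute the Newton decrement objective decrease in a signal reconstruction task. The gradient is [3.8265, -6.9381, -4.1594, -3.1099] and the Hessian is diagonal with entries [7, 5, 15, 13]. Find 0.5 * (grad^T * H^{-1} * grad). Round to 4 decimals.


Step 1: H is diagonal, so H^(-1) * g = [0.5466, -1.3876, -0.2773, -0.2392].
Step 2: g^T H^(-1) g = sum_i g_i^2 / H_ii
  = (3.8265)^2/7 + (-6.9381)^2/5 + (-4.1594)^2/15 + (-3.1099)^2/13
  = 2.0917 + 9.6274 + 1.1534 + 0.744 = 13.6165
Step 3: Objective decrease = 0.5 * g^T H^(-1) g = 6.8083


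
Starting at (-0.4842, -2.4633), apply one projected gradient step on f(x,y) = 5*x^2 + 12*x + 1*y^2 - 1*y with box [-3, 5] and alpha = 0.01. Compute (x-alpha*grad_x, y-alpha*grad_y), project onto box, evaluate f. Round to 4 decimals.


Step 1: Compute gradient at (-0.4842, -2.4633).
grad_x = 2*5*-0.4842 + 12 = 7.158
grad_y = 2*1*-2.4633 - 1 = -5.9266
Step 2: Gradient step.
x_raw = -0.4842 - 0.01*7.158 = -0.5558
y_raw = -2.4633 - 0.01*-5.9266 = -2.404
Step 3: Project onto [-3, 5].
x_proj = clip(-0.5558) = -0.5558
y_proj = clip(-2.404) = -2.404
Step 4: Evaluate f.
f(-0.5558, -2.404) = 3.0585


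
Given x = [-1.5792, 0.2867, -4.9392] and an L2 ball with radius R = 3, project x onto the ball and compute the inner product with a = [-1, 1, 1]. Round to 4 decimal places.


Step 1: Compute ||x|| (intermediates to 6 decimals).
||x|| = sqrt((-1.5792)^2 + 0.2867^2 + (-4.9392)^2) = 5.193435
Step 2: Project.
Since ||x|| > R, scale = R/||x|| = 3/5.193435 = 0.577652, proj(x) = scale * x
proj(x) = [-0.912228, 0.165613, -2.853139]
Step 3: Dot product.
a^T * proj(x) = -1*(-0.912228) + 1*0.165613 + 1*(-2.853139) = -1.7753


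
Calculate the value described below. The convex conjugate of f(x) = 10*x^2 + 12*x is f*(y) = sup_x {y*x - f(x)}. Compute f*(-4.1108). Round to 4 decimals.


f*(y) = sup_x {y*x - a*x^2 - b*x} = sup_x {(y-b)*x - a*x^2}
FOC: (y - b) - 2a*x = 0 => x* = (y - b)/(2a)
x* = (-4.1108 - 12)/(2*10) = -0.8055
f*(-4.1108) = (y-b)^2/(4a) = (-4.1108 - 12)^2/(4*10)
= 259.5579/40 = 6.4889


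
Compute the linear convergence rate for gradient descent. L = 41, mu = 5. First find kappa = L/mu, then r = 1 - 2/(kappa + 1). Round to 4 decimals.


Step 1: Compute the condition number.
kappa = L/mu = 41/5 = 8.2
Step 2: Compute the convergence rate.
r = 1 - 2/(kappa + 1) = 1 - 2*mu/(L + mu) = (L - mu)/(L + mu) = 36/46 = 0.7826


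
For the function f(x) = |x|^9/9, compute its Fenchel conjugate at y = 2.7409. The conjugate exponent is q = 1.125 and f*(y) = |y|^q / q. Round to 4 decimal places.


The conjugate exponent q satisfies 1/p + 1/q = 1.
p = 9, so q = 9/(9 - 1) = 1.125
|y|^q = 2.7409^1.125 = 3.1091
f*(2.7409) = 3.1091 / 1.125 = 2.7636


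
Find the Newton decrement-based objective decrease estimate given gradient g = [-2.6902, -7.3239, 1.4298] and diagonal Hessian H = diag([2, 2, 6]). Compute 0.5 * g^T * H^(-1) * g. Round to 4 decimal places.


Step 1: H is diagonal, so H^(-1) * g = [-1.3451, -3.662, 0.2383].
Step 2: g^T H^(-1) g = sum_i g_i^2 / H_ii
  = (-2.6902)^2/2 + (-7.3239)^2/2 + (1.4298)^2/6
  = 3.6186 + 26.8198 + 0.3407 = 30.7791
Step 3: Objective decrease = 0.5 * g^T H^(-1) g = 15.3895


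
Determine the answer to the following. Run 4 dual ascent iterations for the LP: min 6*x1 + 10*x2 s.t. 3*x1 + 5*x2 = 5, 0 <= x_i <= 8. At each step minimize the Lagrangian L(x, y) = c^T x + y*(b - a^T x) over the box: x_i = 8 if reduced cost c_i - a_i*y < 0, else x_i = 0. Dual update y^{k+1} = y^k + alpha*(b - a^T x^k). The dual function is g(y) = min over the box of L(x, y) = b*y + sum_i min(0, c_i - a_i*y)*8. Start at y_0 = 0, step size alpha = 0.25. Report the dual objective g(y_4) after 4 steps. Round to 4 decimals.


Dual ascent for LP: min 6*x1 + 10*x2, 3*x1 + 5*x2 = 5, 0 <= x_i <= 8
Step 1: y^k = 0.0, reduced costs: (6.0, 10.0)
  x^k = (0.0, 0.0), subgradient = b - a^T x = 5.0
  y^{k+1} = 0.0 + 0.25*5.0 = 1.25
Step 2: y^k = 1.25, reduced costs: (2.25, 3.75)
  x^k = (0.0, 0.0), subgradient = b - a^T x = 5.0
  y^{k+1} = 1.25 + 0.25*5.0 = 2.5
Step 3: y^k = 2.5, reduced costs: (-1.5, -2.5)
  x^k = (8.0, 8.0), subgradient = b - a^T x = -59.0
  y^{k+1} = 2.5 + 0.25*-59.0 = -12.25
Step 4: y^k = -12.25, reduced costs: (42.75, 71.25)
  x^k = (0.0, 0.0), subgradient = b - a^T x = 5.0
  y^{k+1} = -12.25 + 0.25*5.0 = -11.0
Dual objective at y_4 = -11.0: reduced costs (39.0, 65.0), box minimizer x = (0.0, 0.0)
g(y_4) = b*y + (c1 - a1*y)*x1 + (c2 - a2*y)*x2 = 5*(-11.0) + 39.0*0.0 + 65.0*0.0 = -55.0 + 0.0 + 0.0 = -55.0


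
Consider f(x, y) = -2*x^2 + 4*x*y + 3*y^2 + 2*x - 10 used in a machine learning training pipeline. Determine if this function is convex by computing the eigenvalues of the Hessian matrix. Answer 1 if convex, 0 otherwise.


The Hessian of f(x,y) = -2*x^2 + 4*x*y + 3*y^2 + 2*x - 10 is:
H = [[-4, 4], [4, 6]]
Trace = -4 + 6 = 2
Determinant = -4*6 - (4)^2 = -40
Discriminant = (2)^2 - 4*-40 = 164.0
Eigenvalues: lambda_1 = -5.4031, lambda_2 = 7.4031
The function is not convex.

0


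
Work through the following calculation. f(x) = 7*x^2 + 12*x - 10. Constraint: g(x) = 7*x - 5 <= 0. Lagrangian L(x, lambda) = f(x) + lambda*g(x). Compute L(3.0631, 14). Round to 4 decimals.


Step 1: Evaluate f(x).
f(3.0631) = 7*3.0631^2 + 12*3.0631 - 10 = 92.4353
Step 2: Evaluate g(x).
g(3.0631) = 7*3.0631 - 5 = 16.4417
Step 3: Compute Lagrangian.
L = 92.4353 + 14*16.4417 = 322.6191


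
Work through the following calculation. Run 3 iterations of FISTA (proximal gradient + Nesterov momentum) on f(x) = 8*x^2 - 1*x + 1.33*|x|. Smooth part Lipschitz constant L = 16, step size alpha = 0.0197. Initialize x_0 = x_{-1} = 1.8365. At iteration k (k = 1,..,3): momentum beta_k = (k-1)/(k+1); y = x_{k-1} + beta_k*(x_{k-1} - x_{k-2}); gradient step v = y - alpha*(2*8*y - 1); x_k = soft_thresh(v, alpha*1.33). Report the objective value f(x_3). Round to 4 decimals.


FISTA on f(x) = 8*x^2 - 1*x + 1.33*|x|
L = 16, alpha = 0.0197
Iteration 1: beta = 0.0, y = 1.8365 + 0.0*(1.8365 - 1.8365) = 1.8365
  grad(y) = 28.384, v = y - alpha*grad = 1.2773
  prox(v) = soft_thresh(1.2773, 0.0262) = 1.2511
Iteration 2: beta = 0.3333, y = 1.2511 + 0.3333*(1.2511 - 1.8365) = 1.056
  grad(y) = 15.8962, v = y - alpha*grad = 0.7429
  prox(v) = soft_thresh(0.7429, 0.0262) = 0.7167
Iteration 3: beta = 0.5, y = 0.7167 + 0.5*(0.7167 - 1.2511) = 0.4494
  grad(y) = 6.1907, v = y - alpha*grad = 0.3275
  prox(v) = soft_thresh(0.3275, 0.0262) = 0.3013
f(x_3) = 8*0.3013^2 - 1*0.3013 + 1.33*|0.3013| = 0.8255


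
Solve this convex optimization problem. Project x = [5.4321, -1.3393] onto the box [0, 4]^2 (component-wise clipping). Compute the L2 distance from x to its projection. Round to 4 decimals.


Project each component onto [0, 4].
clip(5.4321) = 4.0, clip(-1.3393) = 0.0
Projection = [4.0, 0.0]
Squared diffs: [2.0509, 1.7937]
Distance = sqrt(3.8446) = 1.9608


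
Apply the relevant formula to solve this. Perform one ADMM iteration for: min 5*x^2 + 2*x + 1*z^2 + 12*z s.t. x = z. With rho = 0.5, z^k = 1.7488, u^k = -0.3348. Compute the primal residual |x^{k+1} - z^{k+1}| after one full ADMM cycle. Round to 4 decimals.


ADMM iteration with rho = 0.5, z^k = 1.7488, u^k = -0.3348
Step 1: x-update.
Minimize 5*x^2 + 2*x + (0.5/2)*(x - 1.7488 - 0.3348)^2
FOC: (2*5 + 0.5)*x = -2 + 0.5*(1.7488 + 0.3348)
x^{k+1} = -0.0913
Step 2: z-update.
Minimize 1*z^2 + 12*z + (0.5/2)*(-0.0913 - z - 0.3348)^2
FOC: (2*1 + 0.5)*z = -12 + 0.5*(-0.0913 - 0.3348)
z^{k+1} = -4.8852
Step 3: u-update.
u^{k+1} = -0.3348 - 0.0913 + 4.8852 = 4.4592
Step 4: Primal residual = |-0.0913 + 4.8852| = 4.794


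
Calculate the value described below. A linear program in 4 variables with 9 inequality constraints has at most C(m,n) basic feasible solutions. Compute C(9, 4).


Each vertex corresponds to some choice of n active constraints out of m, so the number of vertices is at most C(m, n) = m! / (n!(m-n)!).
m = 9, n = 4
Numerator: 9 * 8 * 7 * 6
Denominator: 4! = 24
C(9, 4) = 126


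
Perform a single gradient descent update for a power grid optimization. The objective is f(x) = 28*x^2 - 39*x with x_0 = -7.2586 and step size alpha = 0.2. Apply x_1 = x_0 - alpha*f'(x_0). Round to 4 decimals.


We compute the gradient at x_0 and apply the update.
f'(x) = 56*x - 39
f'(-7.2586) = 56*-7.2586 - 39 = -445.4816
x_1 = -7.2586 - 0.2*-445.4816 = 81.8377


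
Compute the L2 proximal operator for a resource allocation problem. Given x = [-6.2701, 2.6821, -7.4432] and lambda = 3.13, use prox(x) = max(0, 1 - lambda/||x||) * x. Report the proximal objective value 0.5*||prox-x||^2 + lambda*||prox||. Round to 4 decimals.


Step 1: Compute ||x||.
||x|| = 10.095
Step 2: Compute scaling factor.
scale = max(0, 1 - 3.13/10.095) = 0.6899
Step 3: prox(x) = [-4.326, 1.8505, -5.1354]
||prox(x)|| = 6.965
Step 4: Proximal objective.
0.5*||prox-x||^2 = 4.8985
lambda*||prox|| = 21.8005
Total = 26.6989


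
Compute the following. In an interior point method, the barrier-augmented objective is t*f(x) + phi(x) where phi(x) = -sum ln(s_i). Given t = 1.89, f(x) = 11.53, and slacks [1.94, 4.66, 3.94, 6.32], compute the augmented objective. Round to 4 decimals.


Step 1: Compute log-barrier.
ln values: [0.6627, 1.539, 1.3712, 1.8437]
phi = -(0.6627 + 1.539 + 1.3712 + 1.8437) = -5.4166
Step 2: Compute augmented objective.
t*f(x) = 1.89*11.53 = 21.7917
Total = 21.7917 - 5.4166 = 16.3751


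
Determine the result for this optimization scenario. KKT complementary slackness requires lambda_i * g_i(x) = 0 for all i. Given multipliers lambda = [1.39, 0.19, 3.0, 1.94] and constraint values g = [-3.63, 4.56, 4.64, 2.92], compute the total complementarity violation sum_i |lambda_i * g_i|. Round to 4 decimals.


KKT complementary slackness check:
lambda_1 * g_1 = 1.39 * -3.63 = -5.0457
lambda_2 * g_2 = 0.19 * 4.56 = 0.8664
lambda_3 * g_3 = 3.0 * 4.64 = 13.92
lambda_4 * g_4 = 1.94 * 2.92 = 5.6648
Total violation = 5.0457 + 0.8664 + 13.92 + 5.6648 = 25.4969


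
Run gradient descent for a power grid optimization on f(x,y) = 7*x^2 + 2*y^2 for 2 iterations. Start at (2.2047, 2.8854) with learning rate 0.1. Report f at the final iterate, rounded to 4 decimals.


Gradient descent on f(x,y) = 7*x^2 + 2*y^2.
Starting point: (2.2047, 2.8854), alpha = 0.1
Step 1: grad_x = 2*7*2.2047 = 30.8658, grad_y = 2*2*2.8854 = 11.5416
  x_1 = 2.2047 - 0.1*30.8658 = -0.8819
  y_1 = 2.8854 - 0.1*11.5416 = 1.7312
Step 2: grad_x = 2*7*-0.8819 = -12.3463, grad_y = 2*2*1.7312 = 6.925
  x_2 = -0.8819 - 0.1*-12.3463 = 0.3528
  y_2 = 1.7312 - 0.1*6.925 = 1.0387
f(0.3528, 1.0387) = 7*0.3528^2 + 2*1.0387^2 = 3.029


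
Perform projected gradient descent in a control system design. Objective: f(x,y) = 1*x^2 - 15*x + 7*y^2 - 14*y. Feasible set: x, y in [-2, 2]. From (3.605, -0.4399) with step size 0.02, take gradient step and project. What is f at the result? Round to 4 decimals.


Step 1: Compute gradient at (3.605, -0.4399).
grad_x = 2*1*3.605 - 15 = -7.79
grad_y = 2*7*-0.4399 - 14 = -20.1586
Step 2: Gradient step.
x_raw = 3.605 - 0.02*-7.79 = 3.7608
y_raw = -0.4399 - 0.02*-20.1586 = -0.0367
Step 3: Project onto [-2, 2].
x_proj = clip(3.7608) = 2.0
y_proj = clip(-0.0367) = -0.0367
Step 4: Evaluate f.
f(2.0, -0.0367) = -25.4764


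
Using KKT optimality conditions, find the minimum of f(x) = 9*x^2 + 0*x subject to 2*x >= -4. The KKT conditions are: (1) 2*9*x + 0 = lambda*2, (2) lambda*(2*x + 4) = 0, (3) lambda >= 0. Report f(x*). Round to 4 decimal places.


Step 1: Try lambda = 0 (constraint inactive).
Stationarity: 2*9*x + 0 = 0
x* = 0/(2*9) = 0.0
Check constraint: 2*0.0 = 0.0 >= -4 -- satisfied.
Step 2: Compute optimal value.
f(x*) = 9*0.0^2 + 0*0.0 = 0.0


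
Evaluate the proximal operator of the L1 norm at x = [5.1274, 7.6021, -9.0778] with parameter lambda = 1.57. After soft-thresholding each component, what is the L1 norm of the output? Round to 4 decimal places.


Soft-thresholding with lambda = 1.57:
prox(5.1274) = sign(5.1274)*max(|5.1274| - 1.57, 0) = 3.5574
prox(7.6021) = sign(7.6021)*max(|7.6021| - 1.57, 0) = 6.0321
prox(-9.0778) = sign(-9.0778)*max(|-9.0778| - 1.57, 0) = -7.5078
prox(x) = [3.5574, 6.0321, -7.5078]
||prox(x)||_1 = 3.5574 + 6.0321 + 7.5078 = 17.0973
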